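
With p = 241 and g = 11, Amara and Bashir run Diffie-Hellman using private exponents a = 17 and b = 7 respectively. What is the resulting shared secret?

Bashir sends B = g^b mod p = 11^7 mod 241.
11^1 ≡ 11 (mod 241)
11^2 = (11^1)^2 ≡ 11^2 = 121 ≡ 121 (mod 241)
11^4 = (11^2)^2 ≡ 121^2 = 14641 ≡ 181 (mod 241)
11^7 = 11^4 · 11^2 · 11^1 ≡ 181 · 121 · 11 ≡ 152 (mod 241).
So B = 152. Amara then computes K = B^a mod p = 152^17 mod 241.
152^1 ≡ 152 (mod 241)
152^2 = (152^1)^2 ≡ 152^2 = 23104 ≡ 209 (mod 241)
152^4 = (152^2)^2 ≡ 209^2 = 43681 ≡ 60 (mod 241)
152^8 = (152^4)^2 ≡ 60^2 = 3600 ≡ 226 (mod 241)
152^16 = (152^8)^2 ≡ 226^2 = 51076 ≡ 225 (mod 241)
152^17 = 152^16 · 152^1 ≡ 225 · 152 ≡ 219 (mod 241).

219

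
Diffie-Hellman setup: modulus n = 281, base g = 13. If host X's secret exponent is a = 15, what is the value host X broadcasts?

37

Public value = 13^{15} \pmod{281}.
13^1 ≡ 13 (mod 281)
13^2 = (13^1)^2 ≡ 13^2 = 169 ≡ 169 (mod 281)
13^4 = (13^2)^2 ≡ 169^2 = 28561 ≡ 180 (mod 281)
13^8 = (13^4)^2 ≡ 180^2 = 32400 ≡ 85 (mod 281)
13^15 = 13^8 · 13^4 · 13^2 · 13^1 ≡ 85 · 180 · 169 · 13 ≡ 37 (mod 281).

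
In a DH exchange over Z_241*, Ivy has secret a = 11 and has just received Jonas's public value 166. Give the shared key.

Shared key K = 166^11 mod 241.
166^1 ≡ 166 (mod 241)
166^2 = (166^1)^2 ≡ 166^2 = 27556 ≡ 82 (mod 241)
166^4 = (166^2)^2 ≡ 82^2 = 6724 ≡ 217 (mod 241)
166^8 = (166^4)^2 ≡ 217^2 = 47089 ≡ 94 (mod 241)
166^11 = 166^8 · 166^2 · 166^1 ≡ 94 · 82 · 166 ≡ 59 (mod 241).

59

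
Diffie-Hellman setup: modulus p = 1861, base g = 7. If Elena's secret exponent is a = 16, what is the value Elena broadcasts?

Public value = 7^16 (mod 1861).
7^1 ≡ 7 (mod 1861)
7^2 = (7^1)^2 ≡ 7^2 = 49 ≡ 49 (mod 1861)
7^4 = (7^2)^2 ≡ 49^2 = 2401 ≡ 540 (mod 1861)
7^8 = (7^4)^2 ≡ 540^2 = 291600 ≡ 1284 (mod 1861)
7^16 = (7^8)^2 ≡ 1284^2 = 1648656 ≡ 1671 (mod 1861)

1671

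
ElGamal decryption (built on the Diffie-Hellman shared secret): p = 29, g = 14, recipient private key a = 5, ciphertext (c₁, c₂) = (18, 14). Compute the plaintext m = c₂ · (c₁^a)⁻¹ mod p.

28

Shared mask s = c₁^a mod p = 18^5 mod 29.
18^1 ≡ 18 (mod 29)
18^2 = (18^1)^2 ≡ 18^2 = 324 ≡ 5 (mod 29)
18^4 = (18^2)^2 ≡ 5^2 = 25 ≡ 25 (mod 29)
18^5 = 18^4 · 18^1 ≡ 25 · 18 ≡ 15 (mod 29).
So s = 15; s⁻¹ ≡ 2 (mod 29).
m = c₂ · s⁻¹ mod 29 = 14 · 2 mod 29 = 28.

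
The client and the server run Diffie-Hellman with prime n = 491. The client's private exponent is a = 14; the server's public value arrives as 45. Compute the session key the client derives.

181

Shared key K = 45^14 mod 491.
45^1 ≡ 45 (mod 491)
45^2 = (45^1)^2 ≡ 45^2 = 2025 ≡ 61 (mod 491)
45^4 = (45^2)^2 ≡ 61^2 = 3721 ≡ 284 (mod 491)
45^8 = (45^4)^2 ≡ 284^2 = 80656 ≡ 132 (mod 491)
45^14 = 45^8 · 45^4 · 45^2 ≡ 132 · 284 · 61 ≡ 181 (mod 491).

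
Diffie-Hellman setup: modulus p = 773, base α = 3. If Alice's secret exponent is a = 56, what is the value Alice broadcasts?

Public value = 3^56 mod 773.
3^1 ≡ 3 (mod 773)
3^2 = (3^1)^2 ≡ 3^2 = 9 ≡ 9 (mod 773)
3^4 = (3^2)^2 ≡ 9^2 = 81 ≡ 81 (mod 773)
3^8 = (3^4)^2 ≡ 81^2 = 6561 ≡ 377 (mod 773)
3^16 = (3^8)^2 ≡ 377^2 = 142129 ≡ 670 (mod 773)
3^32 = (3^16)^2 ≡ 670^2 = 448900 ≡ 560 (mod 773)
3^56 = 3^32 · 3^16 · 3^8 ≡ 560 · 670 · 377 ≡ 676 (mod 773).

676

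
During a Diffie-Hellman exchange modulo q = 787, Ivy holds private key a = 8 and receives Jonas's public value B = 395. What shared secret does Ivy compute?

Shared key K = 395^8 mod 787.
395^1 ≡ 395 (mod 787)
395^2 = (395^1)^2 ≡ 395^2 = 156025 ≡ 199 (mod 787)
395^4 = (395^2)^2 ≡ 199^2 = 39601 ≡ 251 (mod 787)
395^8 = (395^4)^2 ≡ 251^2 = 63001 ≡ 41 (mod 787)

41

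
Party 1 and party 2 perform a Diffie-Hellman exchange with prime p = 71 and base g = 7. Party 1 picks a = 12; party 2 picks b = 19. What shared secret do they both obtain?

8

Party 2 sends B = g^b mod p = 7^19 mod 71.
7^1 ≡ 7 (mod 71)
7^2 = (7^1)^2 ≡ 7^2 = 49 ≡ 49 (mod 71)
7^4 = (7^2)^2 ≡ 49^2 = 2401 ≡ 58 (mod 71)
7^8 = (7^4)^2 ≡ 58^2 = 3364 ≡ 27 (mod 71)
7^16 = (7^8)^2 ≡ 27^2 = 729 ≡ 19 (mod 71)
7^19 = 7^16 · 7^2 · 7^1 ≡ 19 · 49 · 7 ≡ 56 (mod 71).
So B = 56. Party 1 then computes K = B^a mod p = 56^12 mod 71.
56^1 ≡ 56 (mod 71)
56^2 = (56^1)^2 ≡ 56^2 = 3136 ≡ 12 (mod 71)
56^4 = (56^2)^2 ≡ 12^2 = 144 ≡ 2 (mod 71)
56^8 = (56^4)^2 ≡ 2^2 = 4 ≡ 4 (mod 71)
56^12 = 56^8 · 56^4 ≡ 4 · 2 ≡ 8 (mod 71).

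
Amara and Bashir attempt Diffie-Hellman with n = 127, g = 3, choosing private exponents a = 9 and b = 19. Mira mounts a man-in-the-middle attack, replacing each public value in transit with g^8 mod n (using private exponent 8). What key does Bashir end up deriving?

82

Bashir receives Mira's public value M = 3^8 mod 127 instead of the honest one.
3^1 ≡ 3 (mod 127)
3^2 = (3^1)^2 ≡ 3^2 = 9 ≡ 9 (mod 127)
3^4 = (3^2)^2 ≡ 9^2 = 81 ≡ 81 (mod 127)
3^8 = (3^4)^2 ≡ 81^2 = 6561 ≡ 84 (mod 127)
So M = 84. Bashir computes K = M^19 mod 127.
84^1 ≡ 84 (mod 127)
84^2 = (84^1)^2 ≡ 84^2 = 7056 ≡ 71 (mod 127)
84^4 = (84^2)^2 ≡ 71^2 = 5041 ≡ 88 (mod 127)
84^8 = (84^4)^2 ≡ 88^2 = 7744 ≡ 124 (mod 127)
84^16 = (84^8)^2 ≡ 124^2 = 15376 ≡ 9 (mod 127)
84^19 = 84^16 · 84^2 · 84^1 ≡ 9 · 71 · 84 ≡ 82 (mod 127).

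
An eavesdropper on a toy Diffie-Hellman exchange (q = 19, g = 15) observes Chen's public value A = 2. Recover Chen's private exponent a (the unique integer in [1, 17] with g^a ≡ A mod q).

5

Try successive powers of 15 modulo 19:
15^1 ≡ 15
15^2 ≡ 16
15^3 ≡ 12
15^4 ≡ 9
15^5 ≡ 2
Found: a = 5.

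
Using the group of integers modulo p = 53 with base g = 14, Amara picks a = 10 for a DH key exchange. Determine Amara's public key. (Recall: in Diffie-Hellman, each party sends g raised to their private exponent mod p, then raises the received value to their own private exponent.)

29

Public value = 14^10 (mod 53).
14^1 ≡ 14 (mod 53)
14^2 = (14^1)^2 ≡ 14^2 = 196 ≡ 37 (mod 53)
14^4 = (14^2)^2 ≡ 37^2 = 1369 ≡ 44 (mod 53)
14^8 = (14^4)^2 ≡ 44^2 = 1936 ≡ 28 (mod 53)
14^10 = 14^8 · 14^2 ≡ 28 · 37 ≡ 29 (mod 53).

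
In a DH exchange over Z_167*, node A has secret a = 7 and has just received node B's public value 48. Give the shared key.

7

Shared key K = 48^7 mod 167.
48^1 ≡ 48 (mod 167)
48^2 = (48^1)^2 ≡ 48^2 = 2304 ≡ 133 (mod 167)
48^4 = (48^2)^2 ≡ 133^2 = 17689 ≡ 154 (mod 167)
48^7 = 48^4 · 48^2 · 48^1 ≡ 154 · 133 · 48 ≡ 7 (mod 167).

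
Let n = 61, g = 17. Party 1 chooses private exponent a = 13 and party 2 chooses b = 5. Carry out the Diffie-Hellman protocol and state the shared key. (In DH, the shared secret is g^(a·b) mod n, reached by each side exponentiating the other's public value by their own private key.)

Party 1 sends A = g^a mod n = 17^13 mod 61.
17^1 ≡ 17 (mod 61)
17^2 = (17^1)^2 ≡ 17^2 = 289 ≡ 45 (mod 61)
17^4 = (17^2)^2 ≡ 45^2 = 2025 ≡ 12 (mod 61)
17^8 = (17^4)^2 ≡ 12^2 = 144 ≡ 22 (mod 61)
17^13 = 17^8 · 17^4 · 17^1 ≡ 22 · 12 · 17 ≡ 35 (mod 61).
So A = 35. Party 2 then computes K = A^b mod n = 35^5 mod 61.
35^1 ≡ 35 (mod 61)
35^2 = (35^1)^2 ≡ 35^2 = 1225 ≡ 5 (mod 61)
35^4 = (35^2)^2 ≡ 5^2 = 25 ≡ 25 (mod 61)
35^5 = 35^4 · 35^1 ≡ 25 · 35 ≡ 21 (mod 61).

21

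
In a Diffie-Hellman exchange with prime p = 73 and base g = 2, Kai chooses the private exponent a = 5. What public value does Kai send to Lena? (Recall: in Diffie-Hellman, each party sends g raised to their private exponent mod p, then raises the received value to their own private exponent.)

Public value = 2^5 (mod 73).
2^1 ≡ 2 (mod 73)
2^2 = (2^1)^2 ≡ 2^2 = 4 ≡ 4 (mod 73)
2^4 = (2^2)^2 ≡ 4^2 = 16 ≡ 16 (mod 73)
2^5 = 2^4 · 2^1 ≡ 16 · 2 ≡ 32 (mod 73).

32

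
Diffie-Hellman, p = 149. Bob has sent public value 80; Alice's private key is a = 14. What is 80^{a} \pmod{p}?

Shared key K = 80^14 mod 149.
80^1 ≡ 80 (mod 149)
80^2 = (80^1)^2 ≡ 80^2 = 6400 ≡ 142 (mod 149)
80^4 = (80^2)^2 ≡ 142^2 = 20164 ≡ 49 (mod 149)
80^8 = (80^4)^2 ≡ 49^2 = 2401 ≡ 17 (mod 149)
80^14 = 80^8 · 80^4 · 80^2 ≡ 17 · 49 · 142 ≡ 129 (mod 149).

129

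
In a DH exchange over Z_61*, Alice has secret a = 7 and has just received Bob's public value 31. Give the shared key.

Shared key K = 31^7 mod 61.
31^1 ≡ 31 (mod 61)
31^2 = (31^1)^2 ≡ 31^2 = 961 ≡ 46 (mod 61)
31^4 = (31^2)^2 ≡ 46^2 = 2116 ≡ 42 (mod 61)
31^7 = 31^4 · 31^2 · 31^1 ≡ 42 · 46 · 31 ≡ 51 (mod 61).

51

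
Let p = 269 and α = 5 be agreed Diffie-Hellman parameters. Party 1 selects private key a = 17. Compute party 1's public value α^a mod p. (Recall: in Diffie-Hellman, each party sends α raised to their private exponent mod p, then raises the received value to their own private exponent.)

120

Public value = 5^17 mod 269.
5^1 ≡ 5 (mod 269)
5^2 = (5^1)^2 ≡ 5^2 = 25 ≡ 25 (mod 269)
5^4 = (5^2)^2 ≡ 25^2 = 625 ≡ 87 (mod 269)
5^8 = (5^4)^2 ≡ 87^2 = 7569 ≡ 37 (mod 269)
5^16 = (5^8)^2 ≡ 37^2 = 1369 ≡ 24 (mod 269)
5^17 = 5^16 · 5^1 ≡ 24 · 5 ≡ 120 (mod 269).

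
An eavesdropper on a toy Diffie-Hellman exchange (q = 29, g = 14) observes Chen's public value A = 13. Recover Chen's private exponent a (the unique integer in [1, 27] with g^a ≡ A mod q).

10

Try successive powers of 14 modulo 29:
14^1 ≡ 14
14^2 ≡ 22
14^3 ≡ 18
14^4 ≡ 20
14^5 ≡ 19
14^6 ≡ 5
14^7 ≡ 12
14^8 ≡ 23
14^9 ≡ 3
14^10 ≡ 13
Found: a = 10.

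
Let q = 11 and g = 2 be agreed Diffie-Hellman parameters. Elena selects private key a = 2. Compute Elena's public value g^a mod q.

Public value = 2^2 mod 11.
2^1 ≡ 2 (mod 11)
2^2 = (2^1)^2 ≡ 2^2 = 4 ≡ 4 (mod 11)

4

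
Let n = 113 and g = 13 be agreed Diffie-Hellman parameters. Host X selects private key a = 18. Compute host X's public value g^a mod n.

Public value = 13^18 mod 113.
13^1 ≡ 13 (mod 113)
13^2 = (13^1)^2 ≡ 13^2 = 169 ≡ 56 (mod 113)
13^4 = (13^2)^2 ≡ 56^2 = 3136 ≡ 85 (mod 113)
13^8 = (13^4)^2 ≡ 85^2 = 7225 ≡ 106 (mod 113)
13^16 = (13^8)^2 ≡ 106^2 = 11236 ≡ 49 (mod 113)
13^18 = 13^16 · 13^2 ≡ 49 · 56 ≡ 32 (mod 113).

32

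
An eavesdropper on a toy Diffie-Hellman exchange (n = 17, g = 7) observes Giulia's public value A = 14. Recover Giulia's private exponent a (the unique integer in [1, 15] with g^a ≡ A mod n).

Try successive powers of 7 modulo 17:
7^1 ≡ 7
7^2 ≡ 15
7^3 ≡ 3
7^4 ≡ 4
7^5 ≡ 11
7^6 ≡ 9
7^7 ≡ 12
7^8 ≡ 16
7^9 ≡ 10
7^10 ≡ 2
7^11 ≡ 14
Found: a = 11.

11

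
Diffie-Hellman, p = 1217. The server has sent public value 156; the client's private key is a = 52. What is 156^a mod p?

Shared key K = 156^52 mod 1217.
156^1 ≡ 156 (mod 1217)
156^2 = (156^1)^2 ≡ 156^2 = 24336 ≡ 1213 (mod 1217)
156^4 = (156^2)^2 ≡ 1213^2 = 1471369 ≡ 16 (mod 1217)
156^8 = (156^4)^2 ≡ 16^2 = 256 ≡ 256 (mod 1217)
156^16 = (156^8)^2 ≡ 256^2 = 65536 ≡ 1035 (mod 1217)
156^32 = (156^16)^2 ≡ 1035^2 = 1071225 ≡ 265 (mod 1217)
156^52 = 156^32 · 156^16 · 156^4 ≡ 265 · 1035 · 16 ≡ 1115 (mod 1217).

1115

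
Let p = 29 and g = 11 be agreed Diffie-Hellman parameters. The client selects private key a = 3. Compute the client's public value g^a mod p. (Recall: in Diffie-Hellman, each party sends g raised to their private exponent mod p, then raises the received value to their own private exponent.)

26

Public value = 11^3 mod 29.
11^1 ≡ 11 (mod 29)
11^2 = (11^1)^2 ≡ 11^2 = 121 ≡ 5 (mod 29)
11^3 = 11^2 · 11^1 ≡ 5 · 11 ≡ 26 (mod 29).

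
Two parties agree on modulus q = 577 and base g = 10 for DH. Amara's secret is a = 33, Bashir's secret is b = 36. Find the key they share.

512

Amara sends A = g^a mod q = 10^33 mod 577.
10^1 ≡ 10 (mod 577)
10^2 = (10^1)^2 ≡ 10^2 = 100 ≡ 100 (mod 577)
10^4 = (10^2)^2 ≡ 100^2 = 10000 ≡ 191 (mod 577)
10^8 = (10^4)^2 ≡ 191^2 = 36481 ≡ 130 (mod 577)
10^16 = (10^8)^2 ≡ 130^2 = 16900 ≡ 167 (mod 577)
10^32 = (10^16)^2 ≡ 167^2 = 27889 ≡ 193 (mod 577)
10^33 = 10^32 · 10^1 ≡ 193 · 10 ≡ 199 (mod 577).
So A = 199. Bashir then computes K = A^b mod q = 199^36 mod 577.
199^1 ≡ 199 (mod 577)
199^2 = (199^1)^2 ≡ 199^2 = 39601 ≡ 365 (mod 577)
199^4 = (199^2)^2 ≡ 365^2 = 133225 ≡ 515 (mod 577)
199^8 = (199^4)^2 ≡ 515^2 = 265225 ≡ 382 (mod 577)
199^16 = (199^8)^2 ≡ 382^2 = 145924 ≡ 520 (mod 577)
199^32 = (199^16)^2 ≡ 520^2 = 270400 ≡ 364 (mod 577)
199^36 = 199^32 · 199^4 ≡ 364 · 515 ≡ 512 (mod 577).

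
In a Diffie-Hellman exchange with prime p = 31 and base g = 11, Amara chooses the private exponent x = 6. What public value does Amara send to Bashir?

Public value = 11^6 mod 31.
11^1 ≡ 11 (mod 31)
11^2 = (11^1)^2 ≡ 11^2 = 121 ≡ 28 (mod 31)
11^4 = (11^2)^2 ≡ 28^2 = 784 ≡ 9 (mod 31)
11^6 = 11^4 · 11^2 ≡ 9 · 28 ≡ 4 (mod 31).

4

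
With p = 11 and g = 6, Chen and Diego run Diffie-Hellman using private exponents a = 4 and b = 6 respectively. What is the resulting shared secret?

Diego sends B = g^b mod p = 6^6 mod 11.
6^1 ≡ 6 (mod 11)
6^2 = (6^1)^2 ≡ 6^2 = 36 ≡ 3 (mod 11)
6^4 = (6^2)^2 ≡ 3^2 = 9 ≡ 9 (mod 11)
6^6 = 6^4 · 6^2 ≡ 9 · 3 ≡ 5 (mod 11).
So B = 5. Chen then computes K = B^a mod p = 5^4 mod 11.
5^1 ≡ 5 (mod 11)
5^2 = (5^1)^2 ≡ 5^2 = 25 ≡ 3 (mod 11)
5^4 = (5^2)^2 ≡ 3^2 = 9 ≡ 9 (mod 11)

9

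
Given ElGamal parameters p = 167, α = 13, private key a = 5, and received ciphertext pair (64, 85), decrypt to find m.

144

Shared mask s = c₁^a mod p = 64^5 mod 167.
64^1 ≡ 64 (mod 167)
64^2 = (64^1)^2 ≡ 64^2 = 4096 ≡ 88 (mod 167)
64^4 = (64^2)^2 ≡ 88^2 = 7744 ≡ 62 (mod 167)
64^5 = 64^4 · 64^1 ≡ 62 · 64 ≡ 127 (mod 167).
So s = 127; s⁻¹ ≡ 96 (mod 167).
m = c₂ · s⁻¹ mod 167 = 85 · 96 mod 167 = 144.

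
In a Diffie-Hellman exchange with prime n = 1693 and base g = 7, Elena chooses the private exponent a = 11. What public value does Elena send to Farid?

937

Public value = 7^11 mod 1693.
7^1 ≡ 7 (mod 1693)
7^2 = (7^1)^2 ≡ 7^2 = 49 ≡ 49 (mod 1693)
7^4 = (7^2)^2 ≡ 49^2 = 2401 ≡ 708 (mod 1693)
7^8 = (7^4)^2 ≡ 708^2 = 501264 ≡ 136 (mod 1693)
7^11 = 7^8 · 7^2 · 7^1 ≡ 136 · 49 · 7 ≡ 937 (mod 1693).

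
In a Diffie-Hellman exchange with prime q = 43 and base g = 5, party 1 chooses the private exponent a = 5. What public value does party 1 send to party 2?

29

Public value = 5^5 (mod 43).
5^1 ≡ 5 (mod 43)
5^2 = (5^1)^2 ≡ 5^2 = 25 ≡ 25 (mod 43)
5^4 = (5^2)^2 ≡ 25^2 = 625 ≡ 23 (mod 43)
5^5 = 5^4 · 5^1 ≡ 23 · 5 ≡ 29 (mod 43).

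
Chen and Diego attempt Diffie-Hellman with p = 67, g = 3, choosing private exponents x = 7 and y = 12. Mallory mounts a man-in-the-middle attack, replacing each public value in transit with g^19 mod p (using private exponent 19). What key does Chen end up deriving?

3

Chen receives Mallory's public value M = 3^19 mod 67 instead of the honest one.
3^1 ≡ 3 (mod 67)
3^2 = (3^1)^2 ≡ 3^2 = 9 ≡ 9 (mod 67)
3^4 = (3^2)^2 ≡ 9^2 = 81 ≡ 14 (mod 67)
3^8 = (3^4)^2 ≡ 14^2 = 196 ≡ 62 (mod 67)
3^16 = (3^8)^2 ≡ 62^2 = 3844 ≡ 25 (mod 67)
3^19 = 3^16 · 3^2 · 3^1 ≡ 25 · 9 · 3 ≡ 5 (mod 67).
So M = 5. Chen computes K = M^7 mod 67.
5^1 ≡ 5 (mod 67)
5^2 = (5^1)^2 ≡ 5^2 = 25 ≡ 25 (mod 67)
5^4 = (5^2)^2 ≡ 25^2 = 625 ≡ 22 (mod 67)
5^7 = 5^4 · 5^2 · 5^1 ≡ 22 · 25 · 5 ≡ 3 (mod 67).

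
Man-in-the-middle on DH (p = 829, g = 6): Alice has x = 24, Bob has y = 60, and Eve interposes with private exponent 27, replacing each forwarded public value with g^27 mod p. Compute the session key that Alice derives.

Alice receives Eve's public value M = 6^27 mod 829 instead of the honest one.
6^1 ≡ 6 (mod 829)
6^2 = (6^1)^2 ≡ 6^2 = 36 ≡ 36 (mod 829)
6^4 = (6^2)^2 ≡ 36^2 = 1296 ≡ 467 (mod 829)
6^8 = (6^4)^2 ≡ 467^2 = 218089 ≡ 62 (mod 829)
6^16 = (6^8)^2 ≡ 62^2 = 3844 ≡ 528 (mod 829)
6^27 = 6^16 · 6^8 · 6^2 · 6^1 ≡ 528 · 62 · 36 · 6 ≡ 435 (mod 829).
So M = 435. Alice computes K = M^24 mod 829.
435^1 ≡ 435 (mod 829)
435^2 = (435^1)^2 ≡ 435^2 = 189225 ≡ 213 (mod 829)
435^4 = (435^2)^2 ≡ 213^2 = 45369 ≡ 603 (mod 829)
435^8 = (435^4)^2 ≡ 603^2 = 363609 ≡ 507 (mod 829)
435^16 = (435^8)^2 ≡ 507^2 = 257049 ≡ 59 (mod 829)
435^24 = 435^16 · 435^8 ≡ 59 · 507 ≡ 69 (mod 829).

69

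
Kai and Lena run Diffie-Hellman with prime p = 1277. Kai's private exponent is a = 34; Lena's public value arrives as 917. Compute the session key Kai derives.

Shared key K = 917^34 mod 1277.
917^1 ≡ 917 (mod 1277)
917^2 = (917^1)^2 ≡ 917^2 = 840889 ≡ 623 (mod 1277)
917^4 = (917^2)^2 ≡ 623^2 = 388129 ≡ 1198 (mod 1277)
917^8 = (917^4)^2 ≡ 1198^2 = 1435204 ≡ 1133 (mod 1277)
917^16 = (917^8)^2 ≡ 1133^2 = 1283689 ≡ 304 (mod 1277)
917^32 = (917^16)^2 ≡ 304^2 = 92416 ≡ 472 (mod 1277)
917^34 = 917^32 · 917^2 ≡ 472 · 623 ≡ 346 (mod 1277).

346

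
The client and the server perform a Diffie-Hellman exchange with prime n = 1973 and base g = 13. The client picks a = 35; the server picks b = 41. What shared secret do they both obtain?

833

The server sends B = g^b mod n = 13^41 mod 1973.
13^1 ≡ 13 (mod 1973)
13^2 = (13^1)^2 ≡ 13^2 = 169 ≡ 169 (mod 1973)
13^4 = (13^2)^2 ≡ 169^2 = 28561 ≡ 939 (mod 1973)
13^8 = (13^4)^2 ≡ 939^2 = 881721 ≡ 1763 (mod 1973)
13^16 = (13^8)^2 ≡ 1763^2 = 3108169 ≡ 694 (mod 1973)
13^32 = (13^16)^2 ≡ 694^2 = 481636 ≡ 224 (mod 1973)
13^41 = 13^32 · 13^8 · 13^1 ≡ 224 · 1763 · 13 ≡ 110 (mod 1973).
So B = 110. The client then computes K = B^a mod n = 110^35 mod 1973.
110^1 ≡ 110 (mod 1973)
110^2 = (110^1)^2 ≡ 110^2 = 12100 ≡ 262 (mod 1973)
110^4 = (110^2)^2 ≡ 262^2 = 68644 ≡ 1562 (mod 1973)
110^8 = (110^4)^2 ≡ 1562^2 = 2439844 ≡ 1216 (mod 1973)
110^16 = (110^8)^2 ≡ 1216^2 = 1478656 ≡ 879 (mod 1973)
110^32 = (110^16)^2 ≡ 879^2 = 772641 ≡ 1198 (mod 1973)
110^35 = 110^32 · 110^2 · 110^1 ≡ 1198 · 262 · 110 ≡ 833 (mod 1973).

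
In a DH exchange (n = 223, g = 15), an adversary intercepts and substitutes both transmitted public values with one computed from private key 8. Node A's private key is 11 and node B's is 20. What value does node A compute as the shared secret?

128

Node A receives an adversary's public value M = 15^8 mod 223 instead of the honest one.
15^1 ≡ 15 (mod 223)
15^2 = (15^1)^2 ≡ 15^2 = 225 ≡ 2 (mod 223)
15^4 = (15^2)^2 ≡ 2^2 = 4 ≡ 4 (mod 223)
15^8 = (15^4)^2 ≡ 4^2 = 16 ≡ 16 (mod 223)
So M = 16. Node A computes K = M^11 mod 223.
16^1 ≡ 16 (mod 223)
16^2 = (16^1)^2 ≡ 16^2 = 256 ≡ 33 (mod 223)
16^4 = (16^2)^2 ≡ 33^2 = 1089 ≡ 197 (mod 223)
16^8 = (16^4)^2 ≡ 197^2 = 38809 ≡ 7 (mod 223)
16^11 = 16^8 · 16^2 · 16^1 ≡ 7 · 33 · 16 ≡ 128 (mod 223).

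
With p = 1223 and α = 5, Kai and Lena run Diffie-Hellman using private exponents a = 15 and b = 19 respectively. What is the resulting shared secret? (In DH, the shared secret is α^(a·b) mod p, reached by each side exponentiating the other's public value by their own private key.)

Kai sends A = α^a mod p = 5^15 mod 1223.
5^1 ≡ 5 (mod 1223)
5^2 = (5^1)^2 ≡ 5^2 = 25 ≡ 25 (mod 1223)
5^4 = (5^2)^2 ≡ 25^2 = 625 ≡ 625 (mod 1223)
5^8 = (5^4)^2 ≡ 625^2 = 390625 ≡ 488 (mod 1223)
5^15 = 5^8 · 5^4 · 5^2 · 5^1 ≡ 488 · 625 · 25 · 5 ≡ 421 (mod 1223).
So A = 421. Lena then computes K = A^b mod p = 421^19 mod 1223.
421^1 ≡ 421 (mod 1223)
421^2 = (421^1)^2 ≡ 421^2 = 177241 ≡ 1129 (mod 1223)
421^4 = (421^2)^2 ≡ 1129^2 = 1274641 ≡ 275 (mod 1223)
421^8 = (421^4)^2 ≡ 275^2 = 75625 ≡ 1022 (mod 1223)
421^16 = (421^8)^2 ≡ 1022^2 = 1044484 ≡ 42 (mod 1223)
421^19 = 421^16 · 421^2 · 421^1 ≡ 42 · 1129 · 421 ≡ 1172 (mod 1223).

1172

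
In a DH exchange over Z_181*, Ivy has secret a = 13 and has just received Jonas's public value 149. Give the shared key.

Shared key K = 149^13 mod 181.
149^1 ≡ 149 (mod 181)
149^2 = (149^1)^2 ≡ 149^2 = 22201 ≡ 119 (mod 181)
149^4 = (149^2)^2 ≡ 119^2 = 14161 ≡ 43 (mod 181)
149^8 = (149^4)^2 ≡ 43^2 = 1849 ≡ 39 (mod 181)
149^13 = 149^8 · 149^4 · 149^1 ≡ 39 · 43 · 149 ≡ 93 (mod 181).

93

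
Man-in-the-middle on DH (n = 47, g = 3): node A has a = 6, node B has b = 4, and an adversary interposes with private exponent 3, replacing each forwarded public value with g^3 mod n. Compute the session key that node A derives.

6

Node A receives an adversary's public value M = 3^3 mod 47 instead of the honest one.
3^1 ≡ 3 (mod 47)
3^2 = (3^1)^2 ≡ 3^2 = 9 ≡ 9 (mod 47)
3^3 = 3^2 · 3^1 ≡ 9 · 3 ≡ 27 (mod 47).
So M = 27. Node A computes K = M^6 mod 47.
27^1 ≡ 27 (mod 47)
27^2 = (27^1)^2 ≡ 27^2 = 729 ≡ 24 (mod 47)
27^4 = (27^2)^2 ≡ 24^2 = 576 ≡ 12 (mod 47)
27^6 = 27^4 · 27^2 ≡ 12 · 24 ≡ 6 (mod 47).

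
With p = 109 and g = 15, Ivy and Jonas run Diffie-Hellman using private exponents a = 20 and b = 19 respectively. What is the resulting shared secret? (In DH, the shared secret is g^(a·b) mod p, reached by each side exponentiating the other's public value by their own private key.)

Ivy sends A = g^a mod p = 15^20 mod 109.
15^1 ≡ 15 (mod 109)
15^2 = (15^1)^2 ≡ 15^2 = 225 ≡ 7 (mod 109)
15^4 = (15^2)^2 ≡ 7^2 = 49 ≡ 49 (mod 109)
15^8 = (15^4)^2 ≡ 49^2 = 2401 ≡ 3 (mod 109)
15^16 = (15^8)^2 ≡ 3^2 = 9 ≡ 9 (mod 109)
15^20 = 15^16 · 15^4 ≡ 9 · 49 ≡ 5 (mod 109).
So A = 5. Jonas then computes K = A^b mod p = 5^19 mod 109.
5^1 ≡ 5 (mod 109)
5^2 = (5^1)^2 ≡ 5^2 = 25 ≡ 25 (mod 109)
5^4 = (5^2)^2 ≡ 25^2 = 625 ≡ 80 (mod 109)
5^8 = (5^4)^2 ≡ 80^2 = 6400 ≡ 78 (mod 109)
5^16 = (5^8)^2 ≡ 78^2 = 6084 ≡ 89 (mod 109)
5^19 = 5^16 · 5^2 · 5^1 ≡ 89 · 25 · 5 ≡ 7 (mod 109).

7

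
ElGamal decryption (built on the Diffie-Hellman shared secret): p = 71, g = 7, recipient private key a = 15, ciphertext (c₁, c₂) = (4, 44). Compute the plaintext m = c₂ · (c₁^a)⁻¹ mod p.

Shared mask s = c₁^a mod p = 4^15 mod 71.
4^1 ≡ 4 (mod 71)
4^2 = (4^1)^2 ≡ 4^2 = 16 ≡ 16 (mod 71)
4^4 = (4^2)^2 ≡ 16^2 = 256 ≡ 43 (mod 71)
4^8 = (4^4)^2 ≡ 43^2 = 1849 ≡ 3 (mod 71)
4^15 = 4^8 · 4^4 · 4^2 · 4^1 ≡ 3 · 43 · 16 · 4 ≡ 20 (mod 71).
So s = 20; s⁻¹ ≡ 32 (mod 71).
m = c₂ · s⁻¹ mod 71 = 44 · 32 mod 71 = 59.

59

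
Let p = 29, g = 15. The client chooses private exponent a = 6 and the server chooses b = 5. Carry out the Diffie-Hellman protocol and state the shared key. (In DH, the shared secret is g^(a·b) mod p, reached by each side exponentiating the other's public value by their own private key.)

22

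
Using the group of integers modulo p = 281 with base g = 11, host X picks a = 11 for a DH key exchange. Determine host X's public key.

Public value = 11^11 (mod 281).
11^1 ≡ 11 (mod 281)
11^2 = (11^1)^2 ≡ 11^2 = 121 ≡ 121 (mod 281)
11^4 = (11^2)^2 ≡ 121^2 = 14641 ≡ 29 (mod 281)
11^8 = (11^4)^2 ≡ 29^2 = 841 ≡ 279 (mod 281)
11^11 = 11^8 · 11^2 · 11^1 ≡ 279 · 121 · 11 ≡ 148 (mod 281).

148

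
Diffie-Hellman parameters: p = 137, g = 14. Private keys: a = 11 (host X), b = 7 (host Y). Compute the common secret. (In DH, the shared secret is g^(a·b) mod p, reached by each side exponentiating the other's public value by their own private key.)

64

Host Y sends B = g^b mod p = 14^7 mod 137.
14^1 ≡ 14 (mod 137)
14^2 = (14^1)^2 ≡ 14^2 = 196 ≡ 59 (mod 137)
14^4 = (14^2)^2 ≡ 59^2 = 3481 ≡ 56 (mod 137)
14^7 = 14^4 · 14^2 · 14^1 ≡ 56 · 59 · 14 ≡ 87 (mod 137).
So B = 87. Host X then computes K = B^a mod p = 87^11 mod 137.
87^1 ≡ 87 (mod 137)
87^2 = (87^1)^2 ≡ 87^2 = 7569 ≡ 34 (mod 137)
87^4 = (87^2)^2 ≡ 34^2 = 1156 ≡ 60 (mod 137)
87^8 = (87^4)^2 ≡ 60^2 = 3600 ≡ 38 (mod 137)
87^11 = 87^8 · 87^2 · 87^1 ≡ 38 · 34 · 87 ≡ 64 (mod 137).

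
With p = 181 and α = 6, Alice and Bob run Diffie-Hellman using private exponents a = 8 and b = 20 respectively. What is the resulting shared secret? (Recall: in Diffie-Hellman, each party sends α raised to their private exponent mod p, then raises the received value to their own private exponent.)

Alice sends A = α^a mod p = 6^8 mod 181.
6^1 ≡ 6 (mod 181)
6^2 = (6^1)^2 ≡ 6^2 = 36 ≡ 36 (mod 181)
6^4 = (6^2)^2 ≡ 36^2 = 1296 ≡ 29 (mod 181)
6^8 = (6^4)^2 ≡ 29^2 = 841 ≡ 117 (mod 181)
So A = 117. Bob then computes K = A^b mod p = 117^20 mod 181.
117^1 ≡ 117 (mod 181)
117^2 = (117^1)^2 ≡ 117^2 = 13689 ≡ 114 (mod 181)
117^4 = (117^2)^2 ≡ 114^2 = 12996 ≡ 145 (mod 181)
117^8 = (117^4)^2 ≡ 145^2 = 21025 ≡ 29 (mod 181)
117^16 = (117^8)^2 ≡ 29^2 = 841 ≡ 117 (mod 181)
117^20 = 117^16 · 117^4 ≡ 117 · 145 ≡ 132 (mod 181).

132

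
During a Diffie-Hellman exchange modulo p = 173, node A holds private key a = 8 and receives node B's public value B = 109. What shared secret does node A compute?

138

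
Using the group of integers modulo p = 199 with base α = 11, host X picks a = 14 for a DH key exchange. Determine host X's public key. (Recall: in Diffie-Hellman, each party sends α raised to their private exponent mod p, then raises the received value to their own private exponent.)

Public value = 11^14 (mod 199).
11^1 ≡ 11 (mod 199)
11^2 = (11^1)^2 ≡ 11^2 = 121 ≡ 121 (mod 199)
11^4 = (11^2)^2 ≡ 121^2 = 14641 ≡ 114 (mod 199)
11^8 = (11^4)^2 ≡ 114^2 = 12996 ≡ 61 (mod 199)
11^14 = 11^8 · 11^4 · 11^2 ≡ 61 · 114 · 121 ≡ 62 (mod 199).

62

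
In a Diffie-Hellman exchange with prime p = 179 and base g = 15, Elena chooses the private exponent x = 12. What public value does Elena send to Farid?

Public value = 15^12 mod 179.
15^1 ≡ 15 (mod 179)
15^2 = (15^1)^2 ≡ 15^2 = 225 ≡ 46 (mod 179)
15^4 = (15^2)^2 ≡ 46^2 = 2116 ≡ 147 (mod 179)
15^8 = (15^4)^2 ≡ 147^2 = 21609 ≡ 129 (mod 179)
15^12 = 15^8 · 15^4 ≡ 129 · 147 ≡ 168 (mod 179).

168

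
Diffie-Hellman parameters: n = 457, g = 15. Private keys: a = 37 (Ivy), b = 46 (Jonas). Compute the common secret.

48

Ivy sends A = g^a mod n = 15^37 mod 457.
15^1 ≡ 15 (mod 457)
15^2 = (15^1)^2 ≡ 15^2 = 225 ≡ 225 (mod 457)
15^4 = (15^2)^2 ≡ 225^2 = 50625 ≡ 355 (mod 457)
15^8 = (15^4)^2 ≡ 355^2 = 126025 ≡ 350 (mod 457)
15^16 = (15^8)^2 ≡ 350^2 = 122500 ≡ 24 (mod 457)
15^32 = (15^16)^2 ≡ 24^2 = 576 ≡ 119 (mod 457)
15^37 = 15^32 · 15^4 · 15^1 ≡ 119 · 355 · 15 ≡ 273 (mod 457).
So A = 273. Jonas then computes K = A^b mod n = 273^46 mod 457.
273^1 ≡ 273 (mod 457)
273^2 = (273^1)^2 ≡ 273^2 = 74529 ≡ 38 (mod 457)
273^4 = (273^2)^2 ≡ 38^2 = 1444 ≡ 73 (mod 457)
273^8 = (273^4)^2 ≡ 73^2 = 5329 ≡ 302 (mod 457)
273^16 = (273^8)^2 ≡ 302^2 = 91204 ≡ 261 (mod 457)
273^32 = (273^16)^2 ≡ 261^2 = 68121 ≡ 28 (mod 457)
273^46 = 273^32 · 273^8 · 273^4 · 273^2 ≡ 28 · 302 · 73 · 38 ≡ 48 (mod 457).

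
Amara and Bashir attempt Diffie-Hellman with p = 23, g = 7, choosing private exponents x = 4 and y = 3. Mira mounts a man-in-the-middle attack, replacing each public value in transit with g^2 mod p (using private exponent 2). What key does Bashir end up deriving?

4

Bashir receives Mira's public value M = 7^2 mod 23 instead of the honest one.
7^1 ≡ 7 (mod 23)
7^2 = (7^1)^2 ≡ 7^2 = 49 ≡ 3 (mod 23)
So M = 3. Bashir computes K = M^3 mod 23.
3^1 ≡ 3 (mod 23)
3^2 = (3^1)^2 ≡ 3^2 = 9 ≡ 9 (mod 23)
3^3 = 3^2 · 3^1 ≡ 9 · 3 ≡ 4 (mod 23).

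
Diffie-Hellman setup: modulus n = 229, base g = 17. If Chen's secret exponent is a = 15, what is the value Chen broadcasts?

Public value = 17^15 (mod 229).
17^1 ≡ 17 (mod 229)
17^2 = (17^1)^2 ≡ 17^2 = 289 ≡ 60 (mod 229)
17^4 = (17^2)^2 ≡ 60^2 = 3600 ≡ 165 (mod 229)
17^8 = (17^4)^2 ≡ 165^2 = 27225 ≡ 203 (mod 229)
17^15 = 17^8 · 17^4 · 17^2 · 17^1 ≡ 203 · 165 · 60 · 17 ≡ 161 (mod 229).

161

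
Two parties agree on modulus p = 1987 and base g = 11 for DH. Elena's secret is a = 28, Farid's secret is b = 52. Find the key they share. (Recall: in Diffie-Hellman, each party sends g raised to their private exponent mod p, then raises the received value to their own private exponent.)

Elena sends A = g^a mod p = 11^28 mod 1987.
11^1 ≡ 11 (mod 1987)
11^2 = (11^1)^2 ≡ 11^2 = 121 ≡ 121 (mod 1987)
11^4 = (11^2)^2 ≡ 121^2 = 14641 ≡ 732 (mod 1987)
11^8 = (11^4)^2 ≡ 732^2 = 535824 ≡ 1321 (mod 1987)
11^16 = (11^8)^2 ≡ 1321^2 = 1745041 ≡ 455 (mod 1987)
11^28 = 11^16 · 11^8 · 11^4 ≡ 455 · 1321 · 732 ≡ 785 (mod 1987).
So A = 785. Farid then computes K = A^b mod p = 785^52 mod 1987.
785^1 ≡ 785 (mod 1987)
785^2 = (785^1)^2 ≡ 785^2 = 616225 ≡ 255 (mod 1987)
785^4 = (785^2)^2 ≡ 255^2 = 65025 ≡ 1441 (mod 1987)
785^8 = (785^4)^2 ≡ 1441^2 = 2076481 ≡ 66 (mod 1987)
785^16 = (785^8)^2 ≡ 66^2 = 4356 ≡ 382 (mod 1987)
785^32 = (785^16)^2 ≡ 382^2 = 145924 ≡ 873 (mod 1987)
785^52 = 785^32 · 785^16 · 785^4 ≡ 873 · 382 · 1441 ≡ 1350 (mod 1987).

1350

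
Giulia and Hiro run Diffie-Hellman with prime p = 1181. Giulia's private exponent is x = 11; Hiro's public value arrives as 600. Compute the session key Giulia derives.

712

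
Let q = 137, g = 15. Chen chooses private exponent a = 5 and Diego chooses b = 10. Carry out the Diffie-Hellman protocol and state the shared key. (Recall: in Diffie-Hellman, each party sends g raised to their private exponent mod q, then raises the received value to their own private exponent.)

Diego sends B = g^b mod q = 15^10 mod 137.
15^1 ≡ 15 (mod 137)
15^2 = (15^1)^2 ≡ 15^2 = 225 ≡ 88 (mod 137)
15^4 = (15^2)^2 ≡ 88^2 = 7744 ≡ 72 (mod 137)
15^8 = (15^4)^2 ≡ 72^2 = 5184 ≡ 115 (mod 137)
15^10 = 15^8 · 15^2 ≡ 115 · 88 ≡ 119 (mod 137).
So B = 119. Chen then computes K = B^a mod q = 119^5 mod 137.
119^1 ≡ 119 (mod 137)
119^2 = (119^1)^2 ≡ 119^2 = 14161 ≡ 50 (mod 137)
119^4 = (119^2)^2 ≡ 50^2 = 2500 ≡ 34 (mod 137)
119^5 = 119^4 · 119^1 ≡ 34 · 119 ≡ 73 (mod 137).

73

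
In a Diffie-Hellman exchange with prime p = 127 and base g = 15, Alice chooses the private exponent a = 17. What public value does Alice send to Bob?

Public value = 15^17 mod 127.
15^1 ≡ 15 (mod 127)
15^2 = (15^1)^2 ≡ 15^2 = 225 ≡ 98 (mod 127)
15^4 = (15^2)^2 ≡ 98^2 = 9604 ≡ 79 (mod 127)
15^8 = (15^4)^2 ≡ 79^2 = 6241 ≡ 18 (mod 127)
15^16 = (15^8)^2 ≡ 18^2 = 324 ≡ 70 (mod 127)
15^17 = 15^16 · 15^1 ≡ 70 · 15 ≡ 34 (mod 127).

34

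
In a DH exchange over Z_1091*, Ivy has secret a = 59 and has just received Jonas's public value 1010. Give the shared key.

157

Shared key K = 1010^59 mod 1091.
1010^1 ≡ 1010 (mod 1091)
1010^2 = (1010^1)^2 ≡ 1010^2 = 1020100 ≡ 15 (mod 1091)
1010^4 = (1010^2)^2 ≡ 15^2 = 225 ≡ 225 (mod 1091)
1010^8 = (1010^4)^2 ≡ 225^2 = 50625 ≡ 439 (mod 1091)
1010^16 = (1010^8)^2 ≡ 439^2 = 192721 ≡ 705 (mod 1091)
1010^32 = (1010^16)^2 ≡ 705^2 = 497025 ≡ 620 (mod 1091)
1010^59 = 1010^32 · 1010^16 · 1010^8 · 1010^2 · 1010^1 ≡ 620 · 705 · 439 · 15 · 1010 ≡ 157 (mod 1091).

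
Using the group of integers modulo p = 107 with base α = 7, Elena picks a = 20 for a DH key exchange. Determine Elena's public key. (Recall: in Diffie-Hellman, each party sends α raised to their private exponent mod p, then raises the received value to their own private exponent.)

30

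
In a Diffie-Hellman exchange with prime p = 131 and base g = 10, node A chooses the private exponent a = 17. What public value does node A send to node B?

26

Public value = 10^17 mod 131.
10^1 ≡ 10 (mod 131)
10^2 = (10^1)^2 ≡ 10^2 = 100 ≡ 100 (mod 131)
10^4 = (10^2)^2 ≡ 100^2 = 10000 ≡ 44 (mod 131)
10^8 = (10^4)^2 ≡ 44^2 = 1936 ≡ 102 (mod 131)
10^16 = (10^8)^2 ≡ 102^2 = 10404 ≡ 55 (mod 131)
10^17 = 10^16 · 10^1 ≡ 55 · 10 ≡ 26 (mod 131).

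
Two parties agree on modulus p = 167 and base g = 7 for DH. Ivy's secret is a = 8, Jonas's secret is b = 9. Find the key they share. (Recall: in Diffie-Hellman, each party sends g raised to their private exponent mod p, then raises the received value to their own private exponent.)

108

Jonas sends B = g^b mod p = 7^9 mod 167.
7^1 ≡ 7 (mod 167)
7^2 = (7^1)^2 ≡ 7^2 = 49 ≡ 49 (mod 167)
7^4 = (7^2)^2 ≡ 49^2 = 2401 ≡ 63 (mod 167)
7^8 = (7^4)^2 ≡ 63^2 = 3969 ≡ 128 (mod 167)
7^9 = 7^8 · 7^1 ≡ 128 · 7 ≡ 61 (mod 167).
So B = 61. Ivy then computes K = B^a mod p = 61^8 mod 167.
61^1 ≡ 61 (mod 167)
61^2 = (61^1)^2 ≡ 61^2 = 3721 ≡ 47 (mod 167)
61^4 = (61^2)^2 ≡ 47^2 = 2209 ≡ 38 (mod 167)
61^8 = (61^4)^2 ≡ 38^2 = 1444 ≡ 108 (mod 167)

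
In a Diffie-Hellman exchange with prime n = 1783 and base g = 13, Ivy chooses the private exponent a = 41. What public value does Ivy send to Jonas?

1546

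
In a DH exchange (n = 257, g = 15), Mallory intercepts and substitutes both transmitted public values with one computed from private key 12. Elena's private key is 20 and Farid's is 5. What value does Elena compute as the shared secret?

256

Elena receives Mallory's public value M = 15^12 mod 257 instead of the honest one.
15^1 ≡ 15 (mod 257)
15^2 = (15^1)^2 ≡ 15^2 = 225 ≡ 225 (mod 257)
15^4 = (15^2)^2 ≡ 225^2 = 50625 ≡ 253 (mod 257)
15^8 = (15^4)^2 ≡ 253^2 = 64009 ≡ 16 (mod 257)
15^12 = 15^8 · 15^4 ≡ 16 · 253 ≡ 193 (mod 257).
So M = 193. Elena computes K = M^20 mod 257.
193^1 ≡ 193 (mod 257)
193^2 = (193^1)^2 ≡ 193^2 = 37249 ≡ 241 (mod 257)
193^4 = (193^2)^2 ≡ 241^2 = 58081 ≡ 256 (mod 257)
193^8 = (193^4)^2 ≡ 256^2 = 65536 ≡ 1 (mod 257)
193^16 = (193^8)^2 ≡ 1^2 = 1 ≡ 1 (mod 257)
193^20 = 193^16 · 193^4 ≡ 1 · 256 ≡ 256 (mod 257).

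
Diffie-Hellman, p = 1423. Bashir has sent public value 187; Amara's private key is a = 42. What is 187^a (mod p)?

Shared key K = 187^42 mod 1423.
187^1 ≡ 187 (mod 1423)
187^2 = (187^1)^2 ≡ 187^2 = 34969 ≡ 817 (mod 1423)
187^4 = (187^2)^2 ≡ 817^2 = 667489 ≡ 102 (mod 1423)
187^8 = (187^4)^2 ≡ 102^2 = 10404 ≡ 443 (mod 1423)
187^16 = (187^8)^2 ≡ 443^2 = 196249 ≡ 1298 (mod 1423)
187^32 = (187^16)^2 ≡ 1298^2 = 1684804 ≡ 1395 (mod 1423)
187^42 = 187^32 · 187^8 · 187^2 ≡ 1395 · 443 · 817 ≡ 538 (mod 1423).

538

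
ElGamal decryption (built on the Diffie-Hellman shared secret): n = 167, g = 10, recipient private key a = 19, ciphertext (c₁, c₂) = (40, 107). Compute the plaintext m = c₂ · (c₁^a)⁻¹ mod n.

Shared mask s = c₁^a mod n = 40^19 mod 167.
40^1 ≡ 40 (mod 167)
40^2 = (40^1)^2 ≡ 40^2 = 1600 ≡ 97 (mod 167)
40^4 = (40^2)^2 ≡ 97^2 = 9409 ≡ 57 (mod 167)
40^8 = (40^4)^2 ≡ 57^2 = 3249 ≡ 76 (mod 167)
40^16 = (40^8)^2 ≡ 76^2 = 5776 ≡ 98 (mod 167)
40^19 = 40^16 · 40^2 · 40^1 ≡ 98 · 97 · 40 ≡ 148 (mod 167).
So s = 148; s⁻¹ ≡ 123 (mod 167).
m = c₂ · s⁻¹ mod 167 = 107 · 123 mod 167 = 135.

135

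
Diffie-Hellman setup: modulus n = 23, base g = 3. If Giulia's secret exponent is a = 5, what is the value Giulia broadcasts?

Public value = 3^5 mod 23.
3^1 ≡ 3 (mod 23)
3^2 = (3^1)^2 ≡ 3^2 = 9 ≡ 9 (mod 23)
3^4 = (3^2)^2 ≡ 9^2 = 81 ≡ 12 (mod 23)
3^5 = 3^4 · 3^1 ≡ 12 · 3 ≡ 13 (mod 23).

13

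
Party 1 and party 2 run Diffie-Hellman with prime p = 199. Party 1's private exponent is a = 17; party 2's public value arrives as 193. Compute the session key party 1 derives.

Shared key K = 193^17 mod 199.
193^1 ≡ 193 (mod 199)
193^2 = (193^1)^2 ≡ 193^2 = 37249 ≡ 36 (mod 199)
193^4 = (193^2)^2 ≡ 36^2 = 1296 ≡ 102 (mod 199)
193^8 = (193^4)^2 ≡ 102^2 = 10404 ≡ 56 (mod 199)
193^16 = (193^8)^2 ≡ 56^2 = 3136 ≡ 151 (mod 199)
193^17 = 193^16 · 193^1 ≡ 151 · 193 ≡ 89 (mod 199).

89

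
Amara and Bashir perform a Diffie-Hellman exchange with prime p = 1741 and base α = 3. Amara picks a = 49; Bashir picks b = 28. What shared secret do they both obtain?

Amara sends A = α^a mod p = 3^49 mod 1741.
3^1 ≡ 3 (mod 1741)
3^2 = (3^1)^2 ≡ 3^2 = 9 ≡ 9 (mod 1741)
3^4 = (3^2)^2 ≡ 9^2 = 81 ≡ 81 (mod 1741)
3^8 = (3^4)^2 ≡ 81^2 = 6561 ≡ 1338 (mod 1741)
3^16 = (3^8)^2 ≡ 1338^2 = 1790244 ≡ 496 (mod 1741)
3^32 = (3^16)^2 ≡ 496^2 = 246016 ≡ 535 (mod 1741)
3^49 = 3^32 · 3^16 · 3^1 ≡ 535 · 496 · 3 ≡ 443 (mod 1741).
So A = 443. Bashir then computes K = A^b mod p = 443^28 mod 1741.
443^1 ≡ 443 (mod 1741)
443^2 = (443^1)^2 ≡ 443^2 = 196249 ≡ 1257 (mod 1741)
443^4 = (443^2)^2 ≡ 1257^2 = 1580049 ≡ 962 (mod 1741)
443^8 = (443^4)^2 ≡ 962^2 = 925444 ≡ 973 (mod 1741)
443^16 = (443^8)^2 ≡ 973^2 = 946729 ≡ 1366 (mod 1741)
443^28 = 443^16 · 443^8 · 443^4 ≡ 1366 · 973 · 962 ≡ 224 (mod 1741).

224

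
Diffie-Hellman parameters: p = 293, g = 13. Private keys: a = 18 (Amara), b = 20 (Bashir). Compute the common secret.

149

Bashir sends B = g^b mod p = 13^20 mod 293.
13^1 ≡ 13 (mod 293)
13^2 = (13^1)^2 ≡ 13^2 = 169 ≡ 169 (mod 293)
13^4 = (13^2)^2 ≡ 169^2 = 28561 ≡ 140 (mod 293)
13^8 = (13^4)^2 ≡ 140^2 = 19600 ≡ 262 (mod 293)
13^16 = (13^8)^2 ≡ 262^2 = 68644 ≡ 82 (mod 293)
13^20 = 13^16 · 13^4 ≡ 82 · 140 ≡ 53 (mod 293).
So B = 53. Amara then computes K = B^a mod p = 53^18 mod 293.
53^1 ≡ 53 (mod 293)
53^2 = (53^1)^2 ≡ 53^2 = 2809 ≡ 172 (mod 293)
53^4 = (53^2)^2 ≡ 172^2 = 29584 ≡ 284 (mod 293)
53^8 = (53^4)^2 ≡ 284^2 = 80656 ≡ 81 (mod 293)
53^16 = (53^8)^2 ≡ 81^2 = 6561 ≡ 115 (mod 293)
53^18 = 53^16 · 53^2 ≡ 115 · 172 ≡ 149 (mod 293).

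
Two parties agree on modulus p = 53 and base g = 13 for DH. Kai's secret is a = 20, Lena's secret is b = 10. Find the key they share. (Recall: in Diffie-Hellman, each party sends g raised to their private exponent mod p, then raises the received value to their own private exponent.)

Lena sends B = g^b mod p = 13^10 mod 53.
13^1 ≡ 13 (mod 53)
13^2 = (13^1)^2 ≡ 13^2 = 169 ≡ 10 (mod 53)
13^4 = (13^2)^2 ≡ 10^2 = 100 ≡ 47 (mod 53)
13^8 = (13^4)^2 ≡ 47^2 = 2209 ≡ 36 (mod 53)
13^10 = 13^8 · 13^2 ≡ 36 · 10 ≡ 42 (mod 53).
So B = 42. Kai then computes K = B^a mod p = 42^20 mod 53.
42^1 ≡ 42 (mod 53)
42^2 = (42^1)^2 ≡ 42^2 = 1764 ≡ 15 (mod 53)
42^4 = (42^2)^2 ≡ 15^2 = 225 ≡ 13 (mod 53)
42^8 = (42^4)^2 ≡ 13^2 = 169 ≡ 10 (mod 53)
42^16 = (42^8)^2 ≡ 10^2 = 100 ≡ 47 (mod 53)
42^20 = 42^16 · 42^4 ≡ 47 · 13 ≡ 28 (mod 53).

28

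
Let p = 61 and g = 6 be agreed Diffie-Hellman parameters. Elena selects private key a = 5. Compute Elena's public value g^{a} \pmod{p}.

29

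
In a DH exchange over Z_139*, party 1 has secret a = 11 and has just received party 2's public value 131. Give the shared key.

57

Shared key K = 131^11 mod 139.
131^1 ≡ 131 (mod 139)
131^2 = (131^1)^2 ≡ 131^2 = 17161 ≡ 64 (mod 139)
131^4 = (131^2)^2 ≡ 64^2 = 4096 ≡ 65 (mod 139)
131^8 = (131^4)^2 ≡ 65^2 = 4225 ≡ 55 (mod 139)
131^11 = 131^8 · 131^2 · 131^1 ≡ 55 · 64 · 131 ≡ 57 (mod 139).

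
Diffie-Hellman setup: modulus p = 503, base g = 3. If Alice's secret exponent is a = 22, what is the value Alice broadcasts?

Public value = 3^22 mod 503.
3^1 ≡ 3 (mod 503)
3^2 = (3^1)^2 ≡ 3^2 = 9 ≡ 9 (mod 503)
3^4 = (3^2)^2 ≡ 9^2 = 81 ≡ 81 (mod 503)
3^8 = (3^4)^2 ≡ 81^2 = 6561 ≡ 22 (mod 503)
3^16 = (3^8)^2 ≡ 22^2 = 484 ≡ 484 (mod 503)
3^22 = 3^16 · 3^4 · 3^2 ≡ 484 · 81 · 9 ≡ 233 (mod 503).

233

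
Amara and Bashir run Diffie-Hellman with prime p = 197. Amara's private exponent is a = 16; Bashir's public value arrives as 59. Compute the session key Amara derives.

Shared key K = 59^16 mod 197.
59^1 ≡ 59 (mod 197)
59^2 = (59^1)^2 ≡ 59^2 = 3481 ≡ 132 (mod 197)
59^4 = (59^2)^2 ≡ 132^2 = 17424 ≡ 88 (mod 197)
59^8 = (59^4)^2 ≡ 88^2 = 7744 ≡ 61 (mod 197)
59^16 = (59^8)^2 ≡ 61^2 = 3721 ≡ 175 (mod 197)

175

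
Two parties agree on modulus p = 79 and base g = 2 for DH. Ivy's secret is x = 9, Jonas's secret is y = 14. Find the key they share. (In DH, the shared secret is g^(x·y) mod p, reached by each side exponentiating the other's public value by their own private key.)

Ivy sends A = g^x mod p = 2^9 mod 79.
2^1 ≡ 2 (mod 79)
2^2 = (2^1)^2 ≡ 2^2 = 4 ≡ 4 (mod 79)
2^4 = (2^2)^2 ≡ 4^2 = 16 ≡ 16 (mod 79)
2^8 = (2^4)^2 ≡ 16^2 = 256 ≡ 19 (mod 79)
2^9 = 2^8 · 2^1 ≡ 19 · 2 ≡ 38 (mod 79).
So A = 38. Jonas then computes K = A^y mod p = 38^14 mod 79.
38^1 ≡ 38 (mod 79)
38^2 = (38^1)^2 ≡ 38^2 = 1444 ≡ 22 (mod 79)
38^4 = (38^2)^2 ≡ 22^2 = 484 ≡ 10 (mod 79)
38^8 = (38^4)^2 ≡ 10^2 = 100 ≡ 21 (mod 79)
38^14 = 38^8 · 38^4 · 38^2 ≡ 21 · 10 · 22 ≡ 38 (mod 79).

38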